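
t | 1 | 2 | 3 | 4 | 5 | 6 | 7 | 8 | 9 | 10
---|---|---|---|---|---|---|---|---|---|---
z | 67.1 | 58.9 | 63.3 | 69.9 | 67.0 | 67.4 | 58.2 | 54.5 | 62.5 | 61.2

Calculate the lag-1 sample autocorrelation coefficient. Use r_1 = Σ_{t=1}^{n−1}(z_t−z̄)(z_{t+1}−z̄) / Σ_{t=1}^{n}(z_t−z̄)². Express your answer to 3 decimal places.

0.251

Mean z̄ = (67.1 + 58.9 + 63.3 + 69.9 + 67.0 + 67.4 + 58.2 + 54.5 + 62.5 + 61.2)/10 = 63.0000
Numerator Σ_{t=1}^{9}(z_t−z̄)(z_{t+1}−z̄) = 54.0600
Denominator Σ(z_t−z̄)² = 215.4600
r_1 = 54.0600 / 215.4600 = 0.251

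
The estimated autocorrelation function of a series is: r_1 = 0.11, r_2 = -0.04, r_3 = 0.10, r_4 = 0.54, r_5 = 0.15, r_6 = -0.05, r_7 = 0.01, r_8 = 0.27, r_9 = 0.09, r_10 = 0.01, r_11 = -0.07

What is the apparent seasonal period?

4

The largest autocorrelation is r_4 = 0.54, with a weaker echo at lag 8 (0.27); the remaining lags stay at or below 0.15.
The dominant spike at lag 4 indicates a seasonal period of 4.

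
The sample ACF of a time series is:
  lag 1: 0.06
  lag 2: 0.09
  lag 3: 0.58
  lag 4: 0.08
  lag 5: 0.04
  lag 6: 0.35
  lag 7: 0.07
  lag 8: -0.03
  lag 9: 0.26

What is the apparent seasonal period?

3

The largest autocorrelation is r_3 = 0.58, with weaker echoes at lags 6 (0.35) and 9 (0.26); the remaining lags stay at or below 0.09.
The dominant spike at lag 3 indicates a seasonal period of 3.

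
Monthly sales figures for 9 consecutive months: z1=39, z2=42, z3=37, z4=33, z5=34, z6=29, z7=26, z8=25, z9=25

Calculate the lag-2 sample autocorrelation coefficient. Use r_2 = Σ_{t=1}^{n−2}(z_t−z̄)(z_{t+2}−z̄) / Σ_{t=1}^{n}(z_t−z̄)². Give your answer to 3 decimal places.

Mean z̄ = (39 + 42 + 37 + 33 + 34 + 29 + 26 + 25 + 25)/9 = 32.2222
Σ(z_t−z̄)(z_{t+2}−z̄) = (32.3827) + (7.6049) + (8.4938) + (-2.5062) + (-11.0617) + (23.2716) + (44.9383) = 103.1235
Denominator Σ(z_t−z̄)² = 321.5556
r_2 = 103.1235 / 321.5556 = 0.321

0.321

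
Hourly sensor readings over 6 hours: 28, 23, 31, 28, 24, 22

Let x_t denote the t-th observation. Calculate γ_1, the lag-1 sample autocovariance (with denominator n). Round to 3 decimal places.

-1.167

Mean x̄ = (28 + 23 + 31 + 28 + 24 + 22)/6 = 26.0000
Σ_{t=1}^{5}(x_t−x̄)(x_{t+1}−x̄) = -7.0000
γ_1 = -7.0000 / 6 = -1.167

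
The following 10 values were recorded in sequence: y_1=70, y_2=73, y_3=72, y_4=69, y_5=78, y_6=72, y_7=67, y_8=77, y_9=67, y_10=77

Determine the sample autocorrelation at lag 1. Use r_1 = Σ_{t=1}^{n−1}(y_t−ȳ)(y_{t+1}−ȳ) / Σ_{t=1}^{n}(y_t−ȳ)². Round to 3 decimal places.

Mean ȳ = (70 + 73 + 72 + 69 + 78 + 72 + 67 + 77 + 67 + 77)/10 = 72.2000
Numerator Σ_{t=1}^{9}(y_t−ȳ)(y_{t+1}−ȳ) = -94.8400
Denominator Σ(y_t−ȳ)² = 149.6000
r_1 = -94.8400 / 149.6000 = -0.634

-0.634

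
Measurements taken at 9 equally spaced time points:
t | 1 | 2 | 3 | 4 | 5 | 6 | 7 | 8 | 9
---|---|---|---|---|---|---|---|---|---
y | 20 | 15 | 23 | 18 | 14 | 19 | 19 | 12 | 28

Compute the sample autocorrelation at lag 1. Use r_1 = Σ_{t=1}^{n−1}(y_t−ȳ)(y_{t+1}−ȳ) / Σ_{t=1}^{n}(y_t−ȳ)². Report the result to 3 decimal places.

Mean ȳ = (20 + 15 + 23 + 18 + 14 + 19 + 19 + 12 + 28)/9 = 18.6667
Numerator Σ_{t=1}^{8}(y_t−ȳ)(y_{t+1}−ȳ) = -86.4444
Denominator Σ(y_t−ȳ)² = 188.0000
r_1 = -86.4444 / 188.0000 = -0.460

-0.460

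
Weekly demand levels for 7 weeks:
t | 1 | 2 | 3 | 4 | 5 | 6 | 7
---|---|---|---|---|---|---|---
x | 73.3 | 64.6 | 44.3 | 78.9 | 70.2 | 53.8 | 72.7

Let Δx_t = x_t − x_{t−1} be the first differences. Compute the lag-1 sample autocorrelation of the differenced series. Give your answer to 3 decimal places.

First differences Δx: -8.7, -20.3, 34.6, -8.7, -16.4, 18.9
Mean of differences = -0.1000
Numerator Σ(Δx_t−Δx̄)(Δx_{t+1}−Δx̄) = -995.1600
Denominator Σ(Δx_t−Δx̄)² = 2386.7400
r_1(Δx) = -995.1600 / 2386.7400 = -0.417

-0.417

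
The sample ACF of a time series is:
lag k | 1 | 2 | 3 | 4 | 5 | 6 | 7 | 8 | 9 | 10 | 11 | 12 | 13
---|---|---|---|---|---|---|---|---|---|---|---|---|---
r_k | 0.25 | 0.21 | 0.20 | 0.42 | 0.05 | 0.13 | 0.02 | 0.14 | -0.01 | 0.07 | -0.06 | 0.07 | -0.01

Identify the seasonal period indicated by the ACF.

4

The largest autocorrelation is r_4 = 0.42; the remaining lags stay at or below 0.25. The elevated value at lag 1 (0.25), dropping to 0.21 at lag 2, reflects decaying short-term dependence rather than seasonality.
The dominant spike at lag 4 indicates a seasonal period of 4.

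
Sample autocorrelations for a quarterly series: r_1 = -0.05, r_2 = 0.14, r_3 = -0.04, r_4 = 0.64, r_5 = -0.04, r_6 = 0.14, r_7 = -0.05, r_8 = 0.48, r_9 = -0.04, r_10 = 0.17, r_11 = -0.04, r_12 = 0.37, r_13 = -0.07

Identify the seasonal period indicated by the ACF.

4

The largest autocorrelation is r_4 = 0.64, with weaker echoes at lags 8 (0.48) and 12 (0.37); the remaining lags stay at or below 0.17.
The dominant spike at lag 4 indicates a seasonal period of 4.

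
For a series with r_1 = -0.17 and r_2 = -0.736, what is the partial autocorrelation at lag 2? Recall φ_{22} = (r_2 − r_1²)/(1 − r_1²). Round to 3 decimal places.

φ_{22} = (r_2 − r_1²) / (1 − r_1²)
r_1² = (-0.17)² = 0.0289
Numerator = -0.736 − 0.0289 = -0.7649; denominator = 1 − 0.0289 = 0.9711
φ_{22} = -0.7649 / 0.9711 = -0.788

-0.788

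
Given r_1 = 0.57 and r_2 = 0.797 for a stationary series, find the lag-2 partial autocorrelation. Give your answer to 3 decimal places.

0.699

φ_{22} = (r_2 − r_1²) / (1 − r_1²)
r_1² = (0.57)² = 0.3249
Numerator = 0.797 − 0.3249 = 0.4721; denominator = 1 − 0.3249 = 0.6751
φ_{22} = 0.4721 / 0.6751 = 0.699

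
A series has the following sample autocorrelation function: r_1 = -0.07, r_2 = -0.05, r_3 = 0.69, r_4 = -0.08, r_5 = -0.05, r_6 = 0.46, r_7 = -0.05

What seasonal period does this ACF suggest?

The largest autocorrelation is r_3 = 0.69, with a weaker echo at lag 6 (0.46); the remaining lags stay at or below -0.05.
The dominant spike at lag 3 indicates a seasonal period of 3.

3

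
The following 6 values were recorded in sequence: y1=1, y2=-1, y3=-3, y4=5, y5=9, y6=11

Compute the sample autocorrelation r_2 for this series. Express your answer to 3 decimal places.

-0.090

Mean ȳ = (1 − 1 − 3 + 5 + 9 + 11)/6 = 3.6667
Deviations from mean: -2.6667, -4.6667, -6.6667, 1.3333, 5.3333, 7.3333
Σ(y_t−ȳ)(y_{t+2}−ȳ) = (17.7778) + (-6.2222) + (-35.5556) + (9.7778) = -14.2222
Denominator Σ(y_t−ȳ)² = 157.3333
r_2 = -14.2222 / 157.3333 = -0.090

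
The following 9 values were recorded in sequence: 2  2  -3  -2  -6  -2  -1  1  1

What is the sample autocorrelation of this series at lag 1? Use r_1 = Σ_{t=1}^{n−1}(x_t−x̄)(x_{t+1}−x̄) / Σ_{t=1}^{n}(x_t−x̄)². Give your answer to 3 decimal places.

0.342

Mean x̄ = (2 + 2 − 3 − 2 − 6 − 2 − 1 + 1 + 1)/9 = -0.8889
Numerator Σ_{t=1}^{8}(x_t−x̄)(x_{t+1}−x̄) = 19.4321
Denominator Σ(x_t−x̄)² = 56.8889
r_1 = 19.4321 / 56.8889 = 0.342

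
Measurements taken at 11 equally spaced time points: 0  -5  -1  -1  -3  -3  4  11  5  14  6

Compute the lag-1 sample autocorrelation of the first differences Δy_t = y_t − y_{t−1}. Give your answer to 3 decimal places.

-0.471

First differences Δy: -5, 4, 0, -2, 0, 7, 7, -6, 9, -8
Mean of differences = 0.6000
Numerator Σ(Δy_t−Δȳ)(Δy_{t+1}−Δȳ) = -150.7600
Denominator Σ(Δy_t−Δȳ)² = 320.4000
r_1(Δy) = -150.7600 / 320.4000 = -0.471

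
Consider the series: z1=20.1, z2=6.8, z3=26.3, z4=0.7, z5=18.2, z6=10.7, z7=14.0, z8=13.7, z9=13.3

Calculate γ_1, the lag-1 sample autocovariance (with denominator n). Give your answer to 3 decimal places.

Mean z̄ = (20.1 + 6.8 + 26.3 + 0.7 + 18.2 + 10.7 + 14.0 + 13.7 + 13.3)/9 = 13.7556
Σ_{t=1}^{8}(z_t−z̄)(z_{t+1}−z̄) = -367.4975
γ_1 = -367.4975 / 9 = -40.833

-40.833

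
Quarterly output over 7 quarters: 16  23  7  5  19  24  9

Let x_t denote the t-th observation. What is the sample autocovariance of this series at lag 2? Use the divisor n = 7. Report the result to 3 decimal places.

-34.023

Mean x̄ = (16 + 23 + 7 + 5 + 19 + 24 + 9)/7 = 14.7143
Deviations: 1.2857, 8.2857, -7.7143, -9.7143, 4.2857, 9.2857, -5.7143
Σ_{t=1}^{5}(x_t−x̄)(x_{t+2}−x̄) = -238.1633
γ_2 = -238.1633 / 7 = -34.023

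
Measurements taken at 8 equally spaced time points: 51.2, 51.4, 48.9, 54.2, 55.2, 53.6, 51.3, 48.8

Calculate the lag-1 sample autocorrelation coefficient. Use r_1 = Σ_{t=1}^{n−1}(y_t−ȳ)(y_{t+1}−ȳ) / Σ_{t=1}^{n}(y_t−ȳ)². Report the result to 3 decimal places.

0.238

Mean ȳ = (51.2 + 51.4 + 48.9 + 54.2 + 55.2 + 53.6 + 51.3 + 48.8)/8 = 51.8250
Deviations from mean: -0.6250, -0.4250, -2.9250, 2.3750, 3.3750, 1.7750, -0.5250, -3.0250
Numerator Σ_{t=1}^{7}(y_t−ȳ)(y_{t+1}−ȳ) = 9.2244
Denominator Σ(y_t−ȳ)² = 38.7350
r_1 = 9.2244 / 38.7350 = 0.238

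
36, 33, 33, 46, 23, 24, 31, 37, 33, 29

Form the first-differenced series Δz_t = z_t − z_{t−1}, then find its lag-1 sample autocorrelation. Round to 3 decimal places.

-0.344

First differences Δz: -3, 0, 13, -23, 1, 7, 6, -4, -4
Mean of differences = -0.7778
Numerator Σ(Δz_t−Δz̄)(Δz_{t+1}−Δz̄) = -281.6049
Denominator Σ(Δz_t−Δz̄)² = 819.5556
r_1(Δz) = -281.6049 / 819.5556 = -0.344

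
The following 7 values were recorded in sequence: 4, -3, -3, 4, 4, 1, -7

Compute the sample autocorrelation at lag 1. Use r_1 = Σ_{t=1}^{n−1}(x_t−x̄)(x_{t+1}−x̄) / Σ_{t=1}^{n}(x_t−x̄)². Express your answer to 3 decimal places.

-0.017

Mean x̄ = (4 − 3 − 3 + 4 + 4 + 1 − 7)/7 = 0.0000
Deviations from mean: 4.0000, -3.0000, -3.0000, 4.0000, 4.0000, 1.0000, -7.0000
Σ(x_t−x̄)(x_{t+1}−x̄) = (-12.0000) + (9.0000) + (-12.0000) + (16.0000) + (4.0000) + (-7.0000) = -2.0000
Denominator Σ(x_t−x̄)² = 116.0000
r_1 = -2.0000 / 116.0000 = -0.017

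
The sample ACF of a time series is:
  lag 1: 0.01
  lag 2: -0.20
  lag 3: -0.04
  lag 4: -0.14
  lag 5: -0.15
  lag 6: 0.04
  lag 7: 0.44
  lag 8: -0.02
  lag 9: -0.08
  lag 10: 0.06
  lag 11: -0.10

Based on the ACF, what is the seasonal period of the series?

The largest autocorrelation is r_7 = 0.44; the remaining lags stay at or below 0.06.
The dominant spike at lag 7 indicates a seasonal period of 7.

7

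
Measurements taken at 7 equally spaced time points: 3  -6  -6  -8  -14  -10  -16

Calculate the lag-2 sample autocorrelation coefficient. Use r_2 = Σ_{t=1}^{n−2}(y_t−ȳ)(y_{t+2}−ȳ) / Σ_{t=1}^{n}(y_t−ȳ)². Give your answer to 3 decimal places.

Mean ȳ = (3 − 6 − 6 − 8 − 14 − 10 − 16)/7 = -8.1429
Deviations from mean: 11.1429, 2.1429, 2.1429, 0.1429, -5.8571, -1.8571, -7.8571
Σ(y_t−ȳ)(y_{t+2}−ȳ) = (23.8776) + (0.3061) + (-12.5510) + (-0.2653) + (46.0204) = 57.3878
Denominator Σ(y_t−ȳ)² = 232.8571
r_2 = 57.3878 / 232.8571 = 0.246

0.246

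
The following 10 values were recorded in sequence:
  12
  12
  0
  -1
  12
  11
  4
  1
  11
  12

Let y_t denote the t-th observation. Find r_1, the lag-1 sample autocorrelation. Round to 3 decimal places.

Mean ȳ = (12 + 12 + 0 − 1 + 12 + 11 + 4 + 1 + 11 + 12)/10 = 7.4000
Numerator Σ_{t=1}^{9}(y_t−ȳ)(y_{t+1}−ȳ) = 30.2400
Denominator Σ(y_t−ȳ)² = 288.4000
r_1 = 30.2400 / 288.4000 = 0.105

0.105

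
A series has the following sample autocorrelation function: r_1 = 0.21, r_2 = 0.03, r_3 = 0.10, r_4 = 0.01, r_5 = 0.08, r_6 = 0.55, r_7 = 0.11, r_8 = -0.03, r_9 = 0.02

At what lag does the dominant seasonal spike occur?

6

The largest autocorrelation is r_6 = 0.55; the remaining lags stay at or below 0.21. The elevated value at lag 1 (0.21), dropping to 0.03 at lag 2, reflects decaying short-term dependence rather than seasonality.
The dominant spike at lag 6 indicates a seasonal period of 6.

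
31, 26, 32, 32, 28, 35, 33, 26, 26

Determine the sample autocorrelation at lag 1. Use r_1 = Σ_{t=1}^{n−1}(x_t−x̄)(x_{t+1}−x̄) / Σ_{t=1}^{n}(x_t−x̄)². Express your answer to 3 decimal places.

-0.029

Mean x̄ = (31 + 26 + 32 + 32 + 28 + 35 + 33 + 26 + 26)/9 = 29.8889
Numerator Σ_{t=1}^{8}(x_t−x̄)(x_{t+1}−x̄) = -2.7901
Denominator Σ(x_t−x̄)² = 94.8889
r_1 = -2.7901 / 94.8889 = -0.029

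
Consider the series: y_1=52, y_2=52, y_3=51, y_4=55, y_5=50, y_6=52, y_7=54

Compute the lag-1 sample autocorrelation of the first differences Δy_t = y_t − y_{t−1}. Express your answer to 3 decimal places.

First differences Δy: 0, -1, 4, -5, 2, 2
Mean of differences = 0.3333
Numerator Σ(Δy_t−Δȳ)(Δy_{t+1}−Δȳ) = -30.1111
Denominator Σ(Δy_t−Δȳ)² = 49.3333
r_1(Δy) = -30.1111 / 49.3333 = -0.610

-0.610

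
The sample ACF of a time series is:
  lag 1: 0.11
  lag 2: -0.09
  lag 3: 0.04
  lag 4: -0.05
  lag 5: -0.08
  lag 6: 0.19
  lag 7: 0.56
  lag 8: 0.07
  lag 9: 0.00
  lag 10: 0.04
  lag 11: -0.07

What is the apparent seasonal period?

7

The largest autocorrelation is r_7 = 0.56; the remaining lags stay at or below 0.19.
The dominant spike at lag 7 indicates a seasonal period of 7.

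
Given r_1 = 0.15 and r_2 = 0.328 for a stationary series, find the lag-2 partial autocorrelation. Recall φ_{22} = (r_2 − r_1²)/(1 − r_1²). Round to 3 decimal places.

0.313

φ_{22} = (r_2 − r_1²) / (1 − r_1²)
r_1² = (0.15)² = 0.0225
Numerator = 0.328 − 0.0225 = 0.3055; denominator = 1 − 0.0225 = 0.9775
φ_{22} = 0.3055 / 0.9775 = 0.313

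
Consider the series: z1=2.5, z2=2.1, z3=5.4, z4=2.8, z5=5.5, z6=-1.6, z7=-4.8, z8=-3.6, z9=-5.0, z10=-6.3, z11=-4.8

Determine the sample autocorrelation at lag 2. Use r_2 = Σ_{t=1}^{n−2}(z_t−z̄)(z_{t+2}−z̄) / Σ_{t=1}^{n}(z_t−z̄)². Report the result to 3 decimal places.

Mean z̄ = (2.5 + 2.1 + 5.4 + 2.8 + 5.5 − 1.6 − 4.8 − 3.6 − 5.0 − 6.3 − 4.8)/11 = -0.7091
Numerator Σ_{t=1}^{9}(z_t−z̄)(z_{t+2}−z̄) = 92.7126
Denominator Σ(z_t−z̄)² = 198.6691
r_2 = 92.7126 / 198.6691 = 0.467

0.467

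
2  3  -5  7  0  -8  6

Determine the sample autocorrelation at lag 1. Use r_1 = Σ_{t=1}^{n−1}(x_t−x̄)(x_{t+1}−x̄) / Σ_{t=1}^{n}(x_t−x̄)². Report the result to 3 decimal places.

Mean x̄ = (2 + 3 − 5 + 7 + 0 − 8 + 6)/7 = 0.7143
Deviations from mean: 1.2857, 2.2857, -5.7143, 6.2857, -0.7143, -8.7143, 5.2857
Numerator Σ_{t=1}^{6}(x_t−x̄)(x_{t+1}−x̄) = -90.3673
Denominator Σ(x_t−x̄)² = 183.4286
r_1 = -90.3673 / 183.4286 = -0.493

-0.493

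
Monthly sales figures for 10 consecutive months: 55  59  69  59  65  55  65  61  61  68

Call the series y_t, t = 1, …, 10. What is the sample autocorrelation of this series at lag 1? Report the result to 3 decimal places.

-0.367

Mean ȳ = (55 + 59 + 69 + 59 + 65 + 55 + 65 + 61 + 61 + 68)/10 = 61.7000
Numerator Σ_{t=1}^{9}(y_t−ȳ)(y_{t+1}−ȳ) = -80.6900
Denominator Σ(y_t−ȳ)² = 220.1000
r_1 = -80.6900 / 220.1000 = -0.367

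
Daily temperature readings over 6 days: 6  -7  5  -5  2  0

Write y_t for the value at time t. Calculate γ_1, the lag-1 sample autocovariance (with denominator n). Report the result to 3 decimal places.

-18.532

Mean ȳ = (6 − 7 + 5 − 5 + 2 + 0)/6 = 0.1667
Σ_{t=1}^{5}(y_t−ȳ)(y_{t+1}−ȳ) = -111.1944
γ_1 = -111.1944 / 6 = -18.532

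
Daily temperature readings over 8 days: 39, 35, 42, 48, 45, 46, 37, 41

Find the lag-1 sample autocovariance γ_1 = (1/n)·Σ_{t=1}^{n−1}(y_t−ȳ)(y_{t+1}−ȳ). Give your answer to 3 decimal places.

4.529

Mean ȳ = (39 + 35 + 42 + 48 + 45 + 46 + 37 + 41)/8 = 41.6250
Deviations: -2.6250, -6.6250, 0.3750, 6.3750, 3.3750, 4.3750, -4.6250, -0.6250
Σ_{t=1}^{7}(y_t−ȳ)(y_{t+1}−ȳ) = 36.2344
γ_1 = 36.2344 / 8 = 4.529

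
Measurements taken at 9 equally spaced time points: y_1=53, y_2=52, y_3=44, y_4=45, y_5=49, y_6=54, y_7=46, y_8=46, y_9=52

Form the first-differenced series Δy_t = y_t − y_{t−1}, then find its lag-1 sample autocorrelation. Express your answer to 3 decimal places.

First differences Δy: -1, -8, 1, 4, 5, -8, 0, 6
Mean of differences = -0.1250
Numerator Σ(Δy_t−Δȳ)(Δy_{t+1}−Δȳ) = -16.7656
Denominator Σ(Δy_t−Δȳ)² = 206.8750
r_1(Δy) = -16.7656 / 206.8750 = -0.081

-0.081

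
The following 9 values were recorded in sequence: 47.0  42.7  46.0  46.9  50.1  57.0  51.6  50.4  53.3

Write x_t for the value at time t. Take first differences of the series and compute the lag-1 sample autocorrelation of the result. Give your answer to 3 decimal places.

First differences Δx: -4.3, 3.3, 0.9, 3.2, 6.9, -5.4, -1.2, 2.9
Mean of differences = 0.7875
Numerator Σ(Δx_t−Δx̄)(Δx_{t+1}−Δx̄) = -27.2039
Denominator Σ(Δx_t−Δx̄)² = 122.0888
r_1(Δx) = -27.2039 / 122.0888 = -0.223

-0.223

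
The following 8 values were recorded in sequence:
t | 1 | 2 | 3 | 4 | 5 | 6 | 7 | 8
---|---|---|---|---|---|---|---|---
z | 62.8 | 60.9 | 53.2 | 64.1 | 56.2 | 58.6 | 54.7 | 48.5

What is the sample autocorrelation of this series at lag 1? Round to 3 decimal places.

-0.065

Mean z̄ = (62.8 + 60.9 + 53.2 + 64.1 + 56.2 + 58.6 + 54.7 + 48.5)/8 = 57.3750
Deviations from mean: 5.4250, 3.5250, -4.1750, 6.7250, -1.1750, 1.2250, -2.6750, -8.8750
Σ(z_t−z̄)(z_{t+1}−z̄) = (19.1231) + (-14.7169) + (-28.0769) + (-7.9019) + (-1.4394) + (-3.2769) + (23.7406) = -12.5481
Denominator Σ(z_t−z̄)² = 193.3150
r_1 = -12.5481 / 193.3150 = -0.065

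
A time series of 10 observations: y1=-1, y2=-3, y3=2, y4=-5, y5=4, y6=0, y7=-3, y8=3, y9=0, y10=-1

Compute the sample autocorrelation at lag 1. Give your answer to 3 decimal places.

Mean ȳ = (-1 − 3 + 2 − 5 + 4 + 0 − 3 + 3 + 0 − 1)/10 = -0.4000
Numerator Σ_{t=1}^{9}(y_t−ȳ)(y_{t+1}−ȳ) = -42.9600
Denominator Σ(y_t−ȳ)² = 72.4000
r_1 = -42.9600 / 72.4000 = -0.593

-0.593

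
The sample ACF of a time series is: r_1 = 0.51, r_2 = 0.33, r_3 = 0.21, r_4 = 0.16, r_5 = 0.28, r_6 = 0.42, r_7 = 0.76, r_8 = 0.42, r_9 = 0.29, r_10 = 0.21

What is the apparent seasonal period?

7

The largest autocorrelation is r_7 = 0.76; the remaining lags stay at or below 0.51. The elevated value at lag 1 (0.51), dropping to 0.33 at lag 2, reflects decaying short-term dependence rather than seasonality.
The dominant spike at lag 7 indicates a seasonal period of 7.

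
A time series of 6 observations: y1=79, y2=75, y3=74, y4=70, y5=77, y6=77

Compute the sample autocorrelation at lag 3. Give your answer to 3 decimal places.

-0.453

Mean ȳ = (79 + 75 + 74 + 70 + 77 + 77)/6 = 75.3333
Numerator Σ_{t=1}^{3}(y_t−ȳ)(y_{t+3}−ȳ) = -22.3333
Denominator Σ(y_t−ȳ)² = 49.3333
r_3 = -22.3333 / 49.3333 = -0.453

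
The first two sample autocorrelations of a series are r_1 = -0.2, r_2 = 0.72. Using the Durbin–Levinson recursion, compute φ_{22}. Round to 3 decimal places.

φ_{22} = (r_2 − r_1²) / (1 − r_1²)
r_1² = (-0.2)² = 0.04
Numerator = 0.72 − 0.0400 = 0.6800; denominator = 1 − 0.0400 = 0.9600
φ_{22} = 0.6800 / 0.9600 = 0.708

0.708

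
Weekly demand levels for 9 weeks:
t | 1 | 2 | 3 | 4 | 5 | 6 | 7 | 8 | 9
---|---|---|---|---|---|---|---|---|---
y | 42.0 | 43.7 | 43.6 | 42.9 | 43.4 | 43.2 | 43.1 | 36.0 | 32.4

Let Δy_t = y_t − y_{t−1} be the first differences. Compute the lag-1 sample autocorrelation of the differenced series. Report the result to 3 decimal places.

First differences Δy: 1.7, -0.1, -0.7, 0.5, -0.2, -0.1, -7.1, -3.6
Mean of differences = -1.2000
Numerator Σ(Δy_t−Δȳ)(Δy_{t+1}−Δȳ) = 15.0600
Denominator Σ(Δy_t−Δȳ)² = 55.5400
r_1(Δy) = 15.0600 / 55.5400 = 0.271

0.271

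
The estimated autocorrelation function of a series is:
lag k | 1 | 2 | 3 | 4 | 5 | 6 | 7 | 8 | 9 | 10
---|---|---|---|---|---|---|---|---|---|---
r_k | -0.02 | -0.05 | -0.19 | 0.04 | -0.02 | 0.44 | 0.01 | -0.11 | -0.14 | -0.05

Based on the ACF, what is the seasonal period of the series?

The largest autocorrelation is r_6 = 0.44; the remaining lags stay at or below 0.04.
The dominant spike at lag 6 indicates a seasonal period of 6.

6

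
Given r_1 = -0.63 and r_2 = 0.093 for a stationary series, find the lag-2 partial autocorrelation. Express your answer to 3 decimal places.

φ_{22} = (r_2 − r_1²) / (1 − r_1²)
r_1² = (-0.63)² = 0.3969
Numerator = 0.093 − 0.3969 = -0.3039; denominator = 1 − 0.3969 = 0.6031
φ_{22} = -0.3039 / 0.6031 = -0.504

-0.504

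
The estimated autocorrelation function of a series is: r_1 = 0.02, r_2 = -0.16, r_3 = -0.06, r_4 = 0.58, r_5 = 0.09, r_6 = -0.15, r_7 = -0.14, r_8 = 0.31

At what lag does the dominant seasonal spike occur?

4

The largest autocorrelation is r_4 = 0.58, with a weaker echo at lag 8 (0.31); the remaining lags stay at or below 0.09.
The dominant spike at lag 4 indicates a seasonal period of 4.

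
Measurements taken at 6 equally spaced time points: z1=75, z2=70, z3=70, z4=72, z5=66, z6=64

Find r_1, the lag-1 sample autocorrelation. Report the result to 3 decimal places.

0.186

Mean z̄ = (75 + 70 + 70 + 72 + 66 + 64)/6 = 69.5000
Deviations from mean: 5.5000, 0.5000, 0.5000, 2.5000, -3.5000, -5.5000
Numerator Σ_{t=1}^{5}(z_t−z̄)(z_{t+1}−z̄) = 14.7500
Denominator Σ(z_t−z̄)² = 79.5000
r_1 = 14.7500 / 79.5000 = 0.186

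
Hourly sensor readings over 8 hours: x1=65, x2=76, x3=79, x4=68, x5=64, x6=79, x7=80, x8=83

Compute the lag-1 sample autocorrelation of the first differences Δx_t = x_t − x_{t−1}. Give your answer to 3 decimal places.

-0.033

First differences Δx: 11, 3, -11, -4, 15, 1, 3
Mean of differences = 2.5714
Numerator Σ(Δx_t−Δx̄)(Δx_{t+1}−Δx̄) = -14.8980
Denominator Σ(Δx_t−Δx̄)² = 455.7143
r_1(Δx) = -14.8980 / 455.7143 = -0.033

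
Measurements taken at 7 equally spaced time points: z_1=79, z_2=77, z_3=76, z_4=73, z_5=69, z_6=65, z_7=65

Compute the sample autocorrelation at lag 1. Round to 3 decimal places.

0.636

Mean z̄ = (79 + 77 + 76 + 73 + 69 + 65 + 65)/7 = 72.0000
Σ(z_t−z̄)(z_{t+1}−z̄) = (35.0000) + (20.0000) + (4.0000) + (-3.0000) + (21.0000) + (49.0000) = 126.0000
Denominator Σ(z_t−z̄)² = 198.0000
r_1 = 126.0000 / 198.0000 = 0.636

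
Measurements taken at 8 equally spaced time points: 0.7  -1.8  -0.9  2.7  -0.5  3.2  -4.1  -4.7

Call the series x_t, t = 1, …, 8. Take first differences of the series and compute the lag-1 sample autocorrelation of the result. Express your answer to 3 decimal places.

-0.507

First differences Δx: -2.5, 0.9, 3.6, -3.2, 3.7, -7.3, -0.6
Mean of differences = -0.7714
Numerator Σ(Δx_t−Δx̄)(Δx_{t+1}−Δx̄) = -47.3694
Denominator Σ(Δx_t−Δx̄)² = 93.4343
r_1(Δx) = -47.3694 / 93.4343 = -0.507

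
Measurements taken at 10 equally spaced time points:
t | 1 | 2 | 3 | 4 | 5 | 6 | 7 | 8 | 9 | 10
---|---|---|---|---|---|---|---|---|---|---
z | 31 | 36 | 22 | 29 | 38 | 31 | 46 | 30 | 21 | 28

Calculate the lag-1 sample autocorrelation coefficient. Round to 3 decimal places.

Mean z̄ = (31 + 36 + 22 + 29 + 38 + 31 + 46 + 30 + 21 + 28)/10 = 31.2000
Numerator Σ_{t=1}^{9}(z_t−z̄)(z_{t+1}−z̄) = -17.0400
Denominator Σ(z_t−z̄)² = 493.6000
r_1 = -17.0400 / 493.6000 = -0.035

-0.035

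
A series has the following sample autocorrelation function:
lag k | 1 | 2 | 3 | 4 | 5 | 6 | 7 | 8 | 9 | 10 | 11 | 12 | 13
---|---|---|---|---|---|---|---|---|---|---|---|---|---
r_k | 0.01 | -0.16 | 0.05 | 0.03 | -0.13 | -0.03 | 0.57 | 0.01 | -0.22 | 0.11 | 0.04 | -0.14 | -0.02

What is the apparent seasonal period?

The largest autocorrelation is r_7 = 0.57; the remaining lags stay at or below 0.11.
The dominant spike at lag 7 indicates a seasonal period of 7.

7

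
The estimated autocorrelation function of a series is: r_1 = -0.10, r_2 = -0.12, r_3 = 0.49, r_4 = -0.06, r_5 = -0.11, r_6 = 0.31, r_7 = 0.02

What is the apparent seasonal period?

3

The largest autocorrelation is r_3 = 0.49, with a weaker echo at lag 6 (0.31); the remaining lags stay at or below 0.02.
The dominant spike at lag 3 indicates a seasonal period of 3.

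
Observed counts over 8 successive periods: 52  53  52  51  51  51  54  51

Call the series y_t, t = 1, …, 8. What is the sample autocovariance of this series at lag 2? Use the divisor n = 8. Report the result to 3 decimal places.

Mean ȳ = (52 + 53 + 52 + 51 + 51 + 51 + 54 + 51)/8 = 51.8750
Deviations: 0.1250, 1.1250, 0.1250, -0.8750, -0.8750, -0.8750, 2.1250, -0.8750
Σ_{t=1}^{6}(y_t−ȳ)(y_{t+2}−ȳ) = -1.4063
γ_2 = -1.4063 / 8 = -0.176

-0.176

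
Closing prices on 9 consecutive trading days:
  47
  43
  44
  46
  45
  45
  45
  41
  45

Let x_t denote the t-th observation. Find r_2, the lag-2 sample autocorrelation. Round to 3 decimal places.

-0.181

Mean x̄ = (47 + 43 + 44 + 46 + 45 + 45 + 45 + 41 + 45)/9 = 44.5556
Σ(x_t−x̄)(x_{t+2}−x̄) = (-1.3580) + (-2.2469) + (-0.2469) + (0.6420) + (0.1975) + (-1.5802) + (0.1975) = -4.3951
Denominator Σ(x_t−x̄)² = 24.2222
r_2 = -4.3951 / 24.2222 = -0.181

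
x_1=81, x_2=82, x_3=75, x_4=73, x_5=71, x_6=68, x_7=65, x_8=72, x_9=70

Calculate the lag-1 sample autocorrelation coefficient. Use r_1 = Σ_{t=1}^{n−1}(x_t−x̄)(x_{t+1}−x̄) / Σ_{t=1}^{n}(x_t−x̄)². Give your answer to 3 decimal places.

Mean x̄ = (81 + 82 + 75 + 73 + 71 + 68 + 65 + 72 + 70)/9 = 73.0000
Numerator Σ_{t=1}^{8}(x_t−x̄)(x_{t+1}−x̄) = 151.0000
Denominator Σ(x_t−x̄)² = 252.0000
r_1 = 151.0000 / 252.0000 = 0.599

0.599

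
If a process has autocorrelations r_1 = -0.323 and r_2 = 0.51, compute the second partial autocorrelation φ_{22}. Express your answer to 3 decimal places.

0.453

φ_{22} = (r_2 − r_1²) / (1 − r_1²)
r_1² = (-0.323)² = 0.104329
Numerator = 0.51 − 0.1043 = 0.4057; denominator = 1 − 0.1043 = 0.8957
φ_{22} = 0.4057 / 0.8957 = 0.453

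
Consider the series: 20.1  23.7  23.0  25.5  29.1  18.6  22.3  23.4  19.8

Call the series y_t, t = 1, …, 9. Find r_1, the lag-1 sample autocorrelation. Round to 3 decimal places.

Mean ȳ = (20.1 + 23.7 + 23.0 + 25.5 + 29.1 + 18.6 + 22.3 + 23.4 + 19.8)/9 = 22.8333
Numerator Σ_{t=1}^{8}(y_t−ȳ)(y_{t+1}−ȳ) = -11.3611
Denominator Σ(y_t−ȳ)² = 82.3600
r_1 = -11.3611 / 82.3600 = -0.138

-0.138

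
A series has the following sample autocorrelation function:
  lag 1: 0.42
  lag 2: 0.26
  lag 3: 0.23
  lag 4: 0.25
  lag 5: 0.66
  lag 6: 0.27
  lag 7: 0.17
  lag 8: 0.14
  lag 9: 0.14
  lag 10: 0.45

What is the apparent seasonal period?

5

The largest autocorrelation is r_5 = 0.66, with a weaker echo at lag 10 (0.45); the remaining lags stay at or below 0.42. The elevated value at lag 1 (0.42), dropping to 0.26 at lag 2, reflects decaying short-term dependence rather than seasonality.
The dominant spike at lag 5 indicates a seasonal period of 5.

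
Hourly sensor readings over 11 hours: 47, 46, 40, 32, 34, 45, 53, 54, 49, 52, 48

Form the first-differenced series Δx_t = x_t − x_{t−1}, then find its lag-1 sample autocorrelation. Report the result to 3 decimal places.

First differences Δx: -1, -6, -8, 2, 11, 8, 1, -5, 3, -4
Mean of differences = 0.1000
Numerator Σ(Δx_t−Δx̄)(Δx_{t+1}−Δx̄) = 123.3900
Denominator Σ(Δx_t−Δx̄)² = 340.9000
r_1(Δx) = 123.3900 / 340.9000 = 0.362

0.362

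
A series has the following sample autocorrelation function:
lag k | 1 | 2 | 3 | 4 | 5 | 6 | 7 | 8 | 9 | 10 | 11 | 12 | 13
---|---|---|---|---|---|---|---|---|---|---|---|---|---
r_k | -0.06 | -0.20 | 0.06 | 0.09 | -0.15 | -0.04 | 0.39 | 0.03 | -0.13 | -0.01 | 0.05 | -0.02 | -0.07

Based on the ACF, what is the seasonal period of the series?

The largest autocorrelation is r_7 = 0.39; the remaining lags stay at or below 0.09.
The dominant spike at lag 7 indicates a seasonal period of 7.

7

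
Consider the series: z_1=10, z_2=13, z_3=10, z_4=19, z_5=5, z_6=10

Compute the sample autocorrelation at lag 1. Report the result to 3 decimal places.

-0.510

Mean z̄ = (10 + 13 + 10 + 19 + 5 + 10)/6 = 11.1667
Deviations from mean: -1.1667, 1.8333, -1.1667, 7.8333, -6.1667, -1.1667
Numerator Σ_{t=1}^{5}(z_t−z̄)(z_{t+1}−z̄) = -54.5278
Denominator Σ(z_t−z̄)² = 106.8333
r_1 = -54.5278 / 106.8333 = -0.510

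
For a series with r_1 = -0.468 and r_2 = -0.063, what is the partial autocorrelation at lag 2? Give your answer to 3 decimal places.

-0.361

φ_{22} = (r_2 − r_1²) / (1 − r_1²)
r_1² = (-0.468)² = 0.219024
Numerator = -0.063 − 0.2190 = -0.2820; denominator = 1 − 0.2190 = 0.7810
φ_{22} = -0.2820 / 0.7810 = -0.361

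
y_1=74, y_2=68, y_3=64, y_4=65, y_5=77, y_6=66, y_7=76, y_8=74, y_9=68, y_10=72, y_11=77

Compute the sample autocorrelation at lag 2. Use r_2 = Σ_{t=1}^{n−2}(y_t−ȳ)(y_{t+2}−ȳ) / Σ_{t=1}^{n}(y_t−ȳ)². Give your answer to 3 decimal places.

Mean ȳ = (74 + 68 + 64 + 65 + 77 + 66 + 76 + 74 + 68 + 72 + 77)/11 = 71.0000
Numerator Σ_{t=1}^{9}(y_t−ȳ)(y_{t+2}−ȳ) = -30.0000
Denominator Σ(y_t−ȳ)² = 244.0000
r_2 = -30.0000 / 244.0000 = -0.123

-0.123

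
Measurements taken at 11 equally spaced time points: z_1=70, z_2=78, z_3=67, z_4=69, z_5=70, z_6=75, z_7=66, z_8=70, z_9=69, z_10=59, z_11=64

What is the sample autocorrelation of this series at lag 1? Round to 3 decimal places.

0.102

Mean z̄ = (70 + 78 + 67 + 69 + 70 + 75 + 66 + 70 + 69 + 59 + 64)/11 = 68.8182
Numerator Σ_{t=1}^{10}(z_t−z̄)(z_{t+1}−z̄) = 26.3306
Denominator Σ(z_t−z̄)² = 257.6364
r_1 = 26.3306 / 257.6364 = 0.102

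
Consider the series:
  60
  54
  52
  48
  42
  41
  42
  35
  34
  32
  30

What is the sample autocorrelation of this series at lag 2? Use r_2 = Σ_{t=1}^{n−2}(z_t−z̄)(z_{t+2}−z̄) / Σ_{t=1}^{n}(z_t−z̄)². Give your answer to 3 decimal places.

Mean z̄ = (60 + 54 + 52 + 48 + 42 + 41 + 42 + 35 + 34 + 32 + 30)/11 = 42.7273
Numerator Σ_{t=1}^{9}(z_t−z̄)(z_{t+2}−z̄) = 417.9421
Denominator Σ(z_t−z̄)² = 956.1818
r_2 = 417.9421 / 956.1818 = 0.437

0.437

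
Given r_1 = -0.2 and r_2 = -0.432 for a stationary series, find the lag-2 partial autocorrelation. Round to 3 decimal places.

φ_{22} = (r_2 − r_1²) / (1 − r_1²)
r_1² = (-0.2)² = 0.04
Numerator = -0.432 − 0.0400 = -0.4720; denominator = 1 − 0.0400 = 0.9600
φ_{22} = -0.4720 / 0.9600 = -0.492

-0.492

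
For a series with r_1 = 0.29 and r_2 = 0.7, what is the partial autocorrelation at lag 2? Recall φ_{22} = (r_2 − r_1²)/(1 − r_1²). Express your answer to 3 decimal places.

φ_{22} = (r_2 − r_1²) / (1 − r_1²)
r_1² = (0.29)² = 0.0841
Numerator = 0.7 − 0.0841 = 0.6159; denominator = 1 − 0.0841 = 0.9159
φ_{22} = 0.6159 / 0.9159 = 0.672

0.672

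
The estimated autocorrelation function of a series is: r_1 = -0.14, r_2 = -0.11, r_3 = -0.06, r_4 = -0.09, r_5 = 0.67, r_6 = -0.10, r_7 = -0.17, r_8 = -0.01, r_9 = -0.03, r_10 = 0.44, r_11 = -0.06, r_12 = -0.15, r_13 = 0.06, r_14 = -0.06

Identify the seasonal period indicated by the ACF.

The largest autocorrelation is r_5 = 0.67, with a weaker echo at lag 10 (0.44); the remaining lags stay at or below 0.06.
The dominant spike at lag 5 indicates a seasonal period of 5.

5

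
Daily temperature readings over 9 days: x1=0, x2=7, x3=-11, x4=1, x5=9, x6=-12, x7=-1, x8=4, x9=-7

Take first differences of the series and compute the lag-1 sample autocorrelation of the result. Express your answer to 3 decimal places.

-0.505

First differences Δx: 7, -18, 12, 8, -21, 11, 5, -11
Mean of differences = -0.8750
Numerator Σ(Δx_t−Δx̄)(Δx_{t+1}−Δx̄) = -648.3906
Denominator Σ(Δx_t−Δx̄)² = 1282.8750
r_1(Δx) = -648.3906 / 1282.8750 = -0.505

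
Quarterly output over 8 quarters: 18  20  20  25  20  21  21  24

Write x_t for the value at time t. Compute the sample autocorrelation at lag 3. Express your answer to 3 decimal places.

-0.391

Mean x̄ = (18 + 20 + 20 + 25 + 20 + 21 + 21 + 24)/8 = 21.1250
Deviations from mean: -3.1250, -1.1250, -1.1250, 3.8750, -1.1250, -0.1250, -0.1250, 2.8750
Numerator Σ_{t=1}^{5}(x_t−x̄)(x_{t+3}−x̄) = -14.4219
Denominator Σ(x_t−x̄)² = 36.8750
r_3 = -14.4219 / 36.8750 = -0.391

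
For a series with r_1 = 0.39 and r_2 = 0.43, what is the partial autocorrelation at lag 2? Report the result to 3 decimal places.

0.328

φ_{22} = (r_2 − r_1²) / (1 − r_1²)
r_1² = (0.39)² = 0.1521
Numerator = 0.43 − 0.1521 = 0.2779; denominator = 1 − 0.1521 = 0.8479
φ_{22} = 0.2779 / 0.8479 = 0.328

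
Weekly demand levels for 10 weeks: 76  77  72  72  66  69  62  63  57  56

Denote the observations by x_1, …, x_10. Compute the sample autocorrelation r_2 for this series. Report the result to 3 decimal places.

Mean x̄ = (76 + 77 + 72 + 72 + 66 + 69 + 62 + 63 + 57 + 56)/10 = 67.0000
Numerator Σ_{t=1}^{8}(x_t−x̄)(x_{t+2}−x̄) = 191.0000
Denominator Σ(x_t−x̄)² = 498.0000
r_2 = 191.0000 / 498.0000 = 0.384

0.384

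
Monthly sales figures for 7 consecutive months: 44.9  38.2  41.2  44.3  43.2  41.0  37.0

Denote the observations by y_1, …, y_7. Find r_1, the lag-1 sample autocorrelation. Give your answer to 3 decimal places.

Mean ȳ = (44.9 + 38.2 + 41.2 + 44.3 + 43.2 + 41.0 + 37.0)/7 = 41.4000
Deviations from mean: 3.5000, -3.2000, -0.2000, 2.9000, 1.8000, -0.4000, -4.4000
Numerator Σ_{t=1}^{6}(y_t−ȳ)(y_{t+1}−ȳ) = -4.8800
Denominator Σ(y_t−ȳ)² = 53.7000
r_1 = -4.8800 / 53.7000 = -0.091

-0.091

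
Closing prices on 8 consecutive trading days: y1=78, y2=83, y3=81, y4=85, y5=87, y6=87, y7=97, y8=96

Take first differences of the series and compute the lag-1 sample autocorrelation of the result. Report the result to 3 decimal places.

First differences Δy: 5, -2, 4, 2, 0, 10, -1
Mean of differences = 2.5714
Numerator Σ(Δy_t−Δȳ)(Δy_{t+1}−Δȳ) = -62.6122
Denominator Σ(Δy_t−Δȳ)² = 103.7143
r_1(Δy) = -62.6122 / 103.7143 = -0.604

-0.604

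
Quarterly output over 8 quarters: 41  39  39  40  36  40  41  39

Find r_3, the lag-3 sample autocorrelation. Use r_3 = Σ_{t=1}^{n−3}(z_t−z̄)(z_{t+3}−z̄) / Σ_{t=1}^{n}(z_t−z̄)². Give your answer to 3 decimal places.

Mean z̄ = (41 + 39 + 39 + 40 + 36 + 40 + 41 + 39)/8 = 39.3750
Numerator Σ_{t=1}^{5}(z_t−z̄)(z_{t+3}−z̄) = 4.3281
Denominator Σ(z_t−z̄)² = 17.8750
r_3 = 4.3281 / 17.8750 = 0.242

0.242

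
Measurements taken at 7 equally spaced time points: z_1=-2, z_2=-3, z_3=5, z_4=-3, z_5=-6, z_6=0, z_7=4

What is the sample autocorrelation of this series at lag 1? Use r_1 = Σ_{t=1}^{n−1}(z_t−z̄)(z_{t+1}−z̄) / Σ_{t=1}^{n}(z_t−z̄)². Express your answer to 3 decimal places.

-0.121

Mean z̄ = (-2 − 3 + 5 − 3 − 6 + 0 + 4)/7 = -0.7143
Deviations from mean: -1.2857, -2.2857, 5.7143, -2.2857, -5.2857, 0.7143, 4.7143
Numerator Σ_{t=1}^{6}(z_t−z̄)(z_{t+1}−z̄) = -11.5102
Denominator Σ(z_t−z̄)² = 95.4286
r_1 = -11.5102 / 95.4286 = -0.121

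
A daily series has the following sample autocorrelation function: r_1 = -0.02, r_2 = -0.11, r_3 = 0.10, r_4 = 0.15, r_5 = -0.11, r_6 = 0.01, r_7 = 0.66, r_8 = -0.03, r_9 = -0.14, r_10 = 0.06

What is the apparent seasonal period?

The largest autocorrelation is r_7 = 0.66; the remaining lags stay at or below 0.15.
The dominant spike at lag 7 indicates a seasonal period of 7.

7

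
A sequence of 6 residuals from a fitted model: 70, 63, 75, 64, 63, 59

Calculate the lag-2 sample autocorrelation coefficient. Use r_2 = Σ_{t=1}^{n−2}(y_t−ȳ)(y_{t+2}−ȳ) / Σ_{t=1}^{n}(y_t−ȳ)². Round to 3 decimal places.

Mean ȳ = (70 + 63 + 75 + 64 + 63 + 59)/6 = 65.6667
Σ(y_t−ȳ)(y_{t+2}−ȳ) = (40.4444) + (4.4444) + (-24.8889) + (11.1111) = 31.1111
Denominator Σ(y_t−ȳ)² = 167.3333
r_2 = 31.1111 / 167.3333 = 0.186

0.186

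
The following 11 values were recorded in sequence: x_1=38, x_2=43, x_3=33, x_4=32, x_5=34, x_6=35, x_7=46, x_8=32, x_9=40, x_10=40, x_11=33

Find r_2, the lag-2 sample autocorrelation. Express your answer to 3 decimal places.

Mean x̄ = (38 + 43 + 33 + 32 + 34 + 35 + 46 + 32 + 40 + 40 + 33)/11 = 36.9091
Numerator Σ_{t=1}^{9}(x_t−x̄)(x_{t+2}−x̄) = -29.6529
Denominator Σ(x_t−x̄)² = 230.9091
r_2 = -29.6529 / 230.9091 = -0.128

-0.128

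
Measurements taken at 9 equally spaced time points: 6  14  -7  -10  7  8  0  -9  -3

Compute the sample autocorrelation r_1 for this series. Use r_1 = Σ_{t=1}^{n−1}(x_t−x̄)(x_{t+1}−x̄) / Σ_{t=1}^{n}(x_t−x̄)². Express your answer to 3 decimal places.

Mean x̄ = (6 + 14 − 7 − 10 + 7 + 8 + 0 − 9 − 3)/9 = 0.6667
Numerator Σ_{t=1}^{8}(x_t−x̄)(x_{t+1}−x̄) = 66.5556
Denominator Σ(x_t−x̄)² = 580.0000
r_1 = 66.5556 / 580.0000 = 0.115

0.115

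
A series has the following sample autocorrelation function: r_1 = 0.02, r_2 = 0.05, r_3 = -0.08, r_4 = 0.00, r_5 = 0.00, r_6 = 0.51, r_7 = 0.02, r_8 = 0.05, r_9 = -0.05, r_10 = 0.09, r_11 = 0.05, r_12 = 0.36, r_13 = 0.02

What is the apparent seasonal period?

6

The largest autocorrelation is r_6 = 0.51, with a weaker echo at lag 12 (0.36); the remaining lags stay at or below 0.09.
The dominant spike at lag 6 indicates a seasonal period of 6.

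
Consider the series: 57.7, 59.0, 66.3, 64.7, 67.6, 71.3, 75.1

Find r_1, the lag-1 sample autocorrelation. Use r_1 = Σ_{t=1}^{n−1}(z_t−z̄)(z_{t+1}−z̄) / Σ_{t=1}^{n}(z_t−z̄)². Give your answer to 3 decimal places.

Mean z̄ = (57.7 + 59.0 + 66.3 + 64.7 + 67.6 + 71.3 + 75.1)/7 = 65.9571
Deviations from mean: -8.2571, -6.9571, 0.3429, -1.2571, 1.6429, 5.3429, 9.1429
Numerator Σ_{t=1}^{6}(z_t−z̄)(z_{t+1}−z̄) = 110.1910
Denominator Σ(z_t−z̄)² = 233.1171
r_1 = 110.1910 / 233.1171 = 0.473

0.473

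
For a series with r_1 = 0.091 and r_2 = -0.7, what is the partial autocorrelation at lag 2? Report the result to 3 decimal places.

φ_{22} = (r_2 − r_1²) / (1 − r_1²)
r_1² = (0.091)² = 0.008281
Numerator = -0.7 − 0.0083 = -0.7083; denominator = 1 − 0.0083 = 0.9917
φ_{22} = -0.7083 / 0.9917 = -0.714

-0.714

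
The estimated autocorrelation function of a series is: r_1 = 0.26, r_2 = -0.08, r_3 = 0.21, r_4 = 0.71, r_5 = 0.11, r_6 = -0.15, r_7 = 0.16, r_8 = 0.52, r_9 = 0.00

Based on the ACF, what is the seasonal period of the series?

The largest autocorrelation is r_4 = 0.71, with a weaker echo at lag 8 (0.52); the remaining lags stay at or below 0.26.
The dominant spike at lag 4 indicates a seasonal period of 4.

4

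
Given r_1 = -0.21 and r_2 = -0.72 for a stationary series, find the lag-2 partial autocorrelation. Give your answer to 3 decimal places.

φ_{22} = (r_2 − r_1²) / (1 − r_1²)
r_1² = (-0.21)² = 0.0441
Numerator = -0.72 − 0.0441 = -0.7641; denominator = 1 − 0.0441 = 0.9559
φ_{22} = -0.7641 / 0.9559 = -0.799

-0.799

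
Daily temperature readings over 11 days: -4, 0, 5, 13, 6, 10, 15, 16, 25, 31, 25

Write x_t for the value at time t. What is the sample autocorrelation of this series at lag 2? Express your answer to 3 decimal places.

Mean x̄ = (-4 + 0 + 5 + 13 + 6 + 10 + 15 + 16 + 25 + 31 + 25)/11 = 12.9091
Numerator Σ_{t=1}^{9}(x_t−x̄)(x_{t+2}−x̄) = 390.8926
Denominator Σ(x_t−x̄)² = 1204.9091
r_2 = 390.8926 / 1204.9091 = 0.324

0.324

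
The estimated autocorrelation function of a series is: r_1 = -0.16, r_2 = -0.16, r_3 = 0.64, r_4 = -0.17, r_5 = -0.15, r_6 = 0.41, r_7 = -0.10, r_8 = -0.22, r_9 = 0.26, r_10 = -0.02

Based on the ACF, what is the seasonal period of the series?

The largest autocorrelation is r_3 = 0.64, with weaker echoes at lags 6 (0.41) and 9 (0.26); the remaining lags stay at or below -0.02.
The dominant spike at lag 3 indicates a seasonal period of 3.

3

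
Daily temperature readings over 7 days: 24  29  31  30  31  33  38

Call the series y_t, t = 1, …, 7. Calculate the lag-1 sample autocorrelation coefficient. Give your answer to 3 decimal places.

0.261

Mean ȳ = (24 + 29 + 31 + 30 + 31 + 33 + 38)/7 = 30.8571
Deviations from mean: -6.8571, -1.8571, 0.1429, -0.8571, 0.1429, 2.1429, 7.1429
Σ(y_t−ȳ)(y_{t+1}−ȳ) = (12.7347) + (-0.2653) + (-0.1224) + (-0.1224) + (0.3061) + (15.3061) = 27.8367
Denominator Σ(y_t−ȳ)² = 106.8571
r_1 = 27.8367 / 106.8571 = 0.261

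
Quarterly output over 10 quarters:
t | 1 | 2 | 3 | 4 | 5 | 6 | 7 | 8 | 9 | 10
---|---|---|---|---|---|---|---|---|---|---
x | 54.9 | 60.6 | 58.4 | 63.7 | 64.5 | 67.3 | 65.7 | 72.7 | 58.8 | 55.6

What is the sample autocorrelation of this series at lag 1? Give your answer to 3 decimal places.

0.243

Mean x̄ = (54.9 + 60.6 + 58.4 + 63.7 + 64.5 + 67.3 + 65.7 + 72.7 + 58.8 + 55.6)/10 = 62.2200
Numerator Σ_{t=1}^{9}(x_t−x̄)(x_{t+1}−x̄) = 68.2976
Denominator Σ(x_t−x̄)² = 281.4560
r_1 = 68.2976 / 281.4560 = 0.243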